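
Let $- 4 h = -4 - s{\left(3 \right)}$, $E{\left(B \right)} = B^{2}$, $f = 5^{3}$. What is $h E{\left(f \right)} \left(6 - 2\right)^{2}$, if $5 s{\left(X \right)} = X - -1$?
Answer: $300000$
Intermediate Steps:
$f = 125$
$s{\left(X \right)} = \frac{1}{5} + \frac{X}{5}$ ($s{\left(X \right)} = \frac{X - -1}{5} = \frac{X + 1}{5} = \frac{1 + X}{5} = \frac{1}{5} + \frac{X}{5}$)
$h = \frac{6}{5}$ ($h = - \frac{-4 - \left(\frac{1}{5} + \frac{1}{5} \cdot 3\right)}{4} = - \frac{-4 - \left(\frac{1}{5} + \frac{3}{5}\right)}{4} = - \frac{-4 - \frac{4}{5}}{4} = \left(- \frac{1}{4}\right) \left(- \frac{24}{5}\right) = \frac{6}{5} \approx 1.2$)
$h E{\left(f \right)} \left(6 - 2\right)^{2} = \frac{6 \cdot 125^{2}}{5} \left(6 - 2\right)^{2} = \frac{6}{5} \cdot 15625 \cdot 4^{2} = 18750 \cdot 16 = 300000$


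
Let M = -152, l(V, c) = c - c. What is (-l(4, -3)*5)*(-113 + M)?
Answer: 0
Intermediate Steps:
l(V, c) = 0
(-l(4, -3)*5)*(-113 + M) = (-1*0*5)*(-113 - 152) = (0*5)*(-265) = 0*(-265) = 0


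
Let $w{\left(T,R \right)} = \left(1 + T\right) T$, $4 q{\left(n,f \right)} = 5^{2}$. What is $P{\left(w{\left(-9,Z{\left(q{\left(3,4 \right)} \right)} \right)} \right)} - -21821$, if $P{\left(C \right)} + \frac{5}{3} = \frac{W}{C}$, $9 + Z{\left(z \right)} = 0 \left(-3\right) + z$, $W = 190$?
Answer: $\frac{785591}{36} \approx 21822.0$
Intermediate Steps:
$q{\left(n,f \right)} = \frac{25}{4}$ ($q{\left(n,f \right)} = \frac{5^{2}}{4} = \frac{1}{4} \cdot 25 = \frac{25}{4}$)
$Z{\left(z \right)} = -9 + z$ ($Z{\left(z \right)} = -9 + \left(0 \left(-3\right) + z\right) = -9 + \left(0 + z\right) = -9 + z$)
$w{\left(T,R \right)} = T \left(1 + T\right)$
$P{\left(C \right)} = - \frac{5}{3} + \frac{190}{C}$
$P{\left(w{\left(-9,Z{\left(q{\left(3,4 \right)} \right)} \right)} \right)} - -21821 = \left(- \frac{5}{3} + \frac{190}{\left(-9\right) \left(1 - 9\right)}\right) - -21821 = \left(- \frac{5}{3} + \frac{190}{\left(-9\right) \left(-8\right)}\right) + 21821 = \left(- \frac{5}{3} + \frac{190}{72}\right) + 21821 = \left(- \frac{5}{3} + 190 \cdot \frac{1}{72}\right) + 21821 = \left(- \frac{5}{3} + \frac{95}{36}\right) + 21821 = \frac{35}{36} + 21821 = \frac{785591}{36}$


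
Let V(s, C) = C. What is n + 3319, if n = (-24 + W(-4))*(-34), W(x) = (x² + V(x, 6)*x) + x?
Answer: 4543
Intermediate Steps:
W(x) = x² + 7*x (W(x) = (x² + 6*x) + x = x² + 7*x)
n = 1224 (n = (-24 - 4*(7 - 4))*(-34) = (-24 - 4*3)*(-34) = (-24 - 12)*(-34) = -36*(-34) = 1224)
n + 3319 = 1224 + 3319 = 4543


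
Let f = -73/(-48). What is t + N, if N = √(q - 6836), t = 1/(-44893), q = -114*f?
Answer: -1/44893 + 5*I*√4486/4 ≈ -2.2275e-5 + 83.722*I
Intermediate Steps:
f = 73/48 (f = -73*(-1/48) = 73/48 ≈ 1.5208)
q = -1387/8 (q = -114*73/48 = -1387/8 ≈ -173.38)
t = -1/44893 ≈ -2.2275e-5
N = 5*I*√4486/4 (N = √(-1387/8 - 6836) = √(-56075/8) = 5*I*√4486/4 ≈ 83.722*I)
t + N = -1/44893 + 5*I*√4486/4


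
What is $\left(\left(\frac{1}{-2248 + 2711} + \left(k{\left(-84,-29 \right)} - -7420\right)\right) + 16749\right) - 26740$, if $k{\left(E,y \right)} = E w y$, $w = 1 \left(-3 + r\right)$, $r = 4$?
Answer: $- \frac{62504}{463} \approx -135.0$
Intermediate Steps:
$w = 1$ ($w = 1 \left(-3 + 4\right) = 1 \cdot 1 = 1$)
$k{\left(E,y \right)} = E y$ ($k{\left(E,y \right)} = E 1 y = E y$)
$\left(\left(\frac{1}{-2248 + 2711} + \left(k{\left(-84,-29 \right)} - -7420\right)\right) + 16749\right) - 26740 = \left(\left(\frac{1}{-2248 + 2711} - -9856\right) + 16749\right) - 26740 = \left(\left(\frac{1}{463} + \left(2436 + 7420\right)\right) + 16749\right) - 26740 = \left(\left(\frac{1}{463} + 9856\right) + 16749\right) - 26740 = \left(\frac{4563329}{463} + 16749\right) - 26740 = \frac{12318116}{463} - 26740 = - \frac{62504}{463}$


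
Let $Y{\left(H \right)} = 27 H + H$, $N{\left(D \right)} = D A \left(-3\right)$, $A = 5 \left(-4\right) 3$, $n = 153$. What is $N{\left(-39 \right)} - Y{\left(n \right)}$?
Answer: $-11304$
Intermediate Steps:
$A = -60$ ($A = \left(-20\right) 3 = -60$)
$N{\left(D \right)} = 180 D$ ($N{\left(D \right)} = D \left(-60\right) \left(-3\right) = - 60 D \left(-3\right) = 180 D$)
$Y{\left(H \right)} = 28 H$
$N{\left(-39 \right)} - Y{\left(n \right)} = 180 \left(-39\right) - 28 \cdot 153 = -7020 - 4284 = -11304$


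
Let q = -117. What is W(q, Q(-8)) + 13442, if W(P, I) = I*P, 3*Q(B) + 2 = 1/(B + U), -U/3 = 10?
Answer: 513799/38 ≈ 13521.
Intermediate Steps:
U = -30 (U = -3*10 = -30)
Q(B) = -⅔ + 1/(3*(-30 + B)) (Q(B) = -⅔ + 1/(3*(B - 30)) = -⅔ + 1/(3*(-30 + B)))
W(q, Q(-8)) + 13442 = ((61 - 2*(-8))/(3*(-30 - 8)))*(-117) + 13442 = ((⅓)*(61 + 16)/(-38))*(-117) + 13442 = ((⅓)*(-1/38)*77)*(-117) + 13442 = -77/114*(-117) + 13442 = 3003/38 + 13442 = 513799/38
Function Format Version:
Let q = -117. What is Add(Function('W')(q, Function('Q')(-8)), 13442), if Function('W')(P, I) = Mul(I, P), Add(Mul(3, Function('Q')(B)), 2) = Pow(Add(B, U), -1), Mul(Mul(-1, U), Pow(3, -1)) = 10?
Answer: Rational(513799, 38) ≈ 13521.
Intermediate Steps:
U = -30 (U = Mul(-3, 10) = -30)
Function('Q')(B) = Add(Rational(-2, 3), Mul(Rational(1, 3), Pow(Add(-30, B), -1))) (Function('Q')(B) = Add(Rational(-2, 3), Mul(Rational(1, 3), Pow(Add(B, -30), -1))) = Add(Rational(-2, 3), Mul(Rational(1, 3), Pow(Add(-30, B), -1))))
Add(Function('W')(q, Function('Q')(-8)), 13442) = Add(Mul(Mul(Rational(1, 3), Pow(Add(-30, -8), -1), Add(61, Mul(-2, -8))), -117), 13442) = Add(Mul(Mul(Rational(1, 3), Pow(-38, -1), Add(61, 16)), -117), 13442) = Add(Mul(Mul(Rational(1, 3), Rational(-1, 38), 77), -117), 13442) = Add(Mul(Rational(-77, 114), -117), 13442) = Add(Rational(3003, 38), 13442) = Rational(513799, 38)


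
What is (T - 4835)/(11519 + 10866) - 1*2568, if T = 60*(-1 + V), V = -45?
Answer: -11498455/4477 ≈ -2568.3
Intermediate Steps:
T = -2760 (T = 60*(-1 - 45) = 60*(-46) = -2760)
(T - 4835)/(11519 + 10866) - 1*2568 = (-2760 - 4835)/(11519 + 10866) - 1*2568 = -7595/22385 - 2568 = -7595*1/22385 - 2568 = -1519/4477 - 2568 = -11498455/4477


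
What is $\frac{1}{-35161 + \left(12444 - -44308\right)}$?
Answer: $\frac{1}{21591} \approx 4.6316 \cdot 10^{-5}$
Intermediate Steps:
$\frac{1}{-35161 + \left(12444 - -44308\right)} = \frac{1}{-35161 + \left(12444 + 44308\right)} = \frac{1}{-35161 + 56752} = \frac{1}{21591}$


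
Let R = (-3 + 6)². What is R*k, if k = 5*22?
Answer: 990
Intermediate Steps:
k = 110
R = 9 (R = 3² = 9)
R*k = 9*110 = 990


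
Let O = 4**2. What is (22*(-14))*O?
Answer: -4928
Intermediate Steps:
O = 16
(22*(-14))*O = (22*(-14))*16 = -308*16 = -4928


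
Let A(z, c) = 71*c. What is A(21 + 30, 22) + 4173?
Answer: 5735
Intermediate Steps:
A(21 + 30, 22) + 4173 = 71*22 + 4173 = 1562 + 4173 = 5735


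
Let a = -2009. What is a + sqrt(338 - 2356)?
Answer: -2009 + I*sqrt(2018) ≈ -2009.0 + 44.922*I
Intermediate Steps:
a + sqrt(338 - 2356) = -2009 + sqrt(338 - 2356) = -2009 + sqrt(-2018) = -2009 + I*sqrt(2018)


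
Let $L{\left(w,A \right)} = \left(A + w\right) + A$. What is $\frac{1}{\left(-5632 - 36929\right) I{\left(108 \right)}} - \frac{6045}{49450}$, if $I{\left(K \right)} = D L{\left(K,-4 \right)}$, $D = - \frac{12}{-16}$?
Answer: $- \frac{771845713}{6313924350} \approx -0.12224$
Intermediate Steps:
$L{\left(w,A \right)} = w + 2 A$
$D = \frac{3}{4}$ ($D = \left(-12\right) \left(- \frac{1}{16}\right) = \frac{3}{4} \approx 0.75$)
$I{\left(K \right)} = -6 + \frac{3 K}{4}$ ($I{\left(K \right)} = \frac{3 \left(K + 2 \left(-4\right)\right)}{4} = \frac{3 \left(K - 8\right)}{4} = \frac{3 \left(-8 + K\right)}{4} = -6 + \frac{3 K}{4}$)
$\frac{1}{\left(-5632 - 36929\right) I{\left(108 \right)}} - \frac{6045}{49450} = \frac{1}{\left(-5632 - 36929\right) \left(-6 + \frac{3}{4} \cdot 108\right)} - \frac{6045}{49450} = \frac{1}{\left(-42561\right) \left(-6 + 81\right)} - \frac{1209}{9890} = - \frac{1}{42561 \cdot 75} - \frac{1209}{9890} = \left(- \frac{1}{42561}\right) \frac{1}{75} - \frac{1209}{9890} = - \frac{1}{3192075} - \frac{1209}{9890} = - \frac{771845713}{6313924350}$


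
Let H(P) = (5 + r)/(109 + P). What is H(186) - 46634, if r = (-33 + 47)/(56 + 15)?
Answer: -976748761/20945 ≈ -46634.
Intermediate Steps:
r = 14/71 ≈ 0.19718
H(P) = 369/(71*(109 + P)) (H(P) = (5 + 14/71)/(109 + P) = 369/(71*(109 + P)))
H(186) - 46634 = 369/(71*(109 + 186)) - 46634 = (369/71)/295 - 46634 = (369/71)*(1/295) - 46634 = 369/20945 - 46634 = -976748761/20945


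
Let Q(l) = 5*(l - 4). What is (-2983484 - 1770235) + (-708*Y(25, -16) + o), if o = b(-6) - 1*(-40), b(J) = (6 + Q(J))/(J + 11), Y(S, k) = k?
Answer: -23711799/5 ≈ -4.7424e+6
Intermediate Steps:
Q(l) = -20 + 5*l (Q(l) = 5*(-4 + l) = -20 + 5*l)
b(J) = (-14 + 5*J)/(11 + J) (b(J) = (6 + (-20 + 5*J))/(J + 11) = (-14 + 5*J)/(11 + J))
o = 156/5 (o = (-14 + 5*(-6))/(11 - 6) - 1*(-40) = (-14 - 30)/5 + 40 = (1/5)*(-44) + 40 = -44/5 + 40 = 156/5 ≈ 31.200)
(-2983484 - 1770235) + (-708*Y(25, -16) + o) = (-2983484 - 1770235) + (-708*(-16) + 156/5) = -4753719 + (11328 + 156/5) = -4753719 + 56796/5 = -23711799/5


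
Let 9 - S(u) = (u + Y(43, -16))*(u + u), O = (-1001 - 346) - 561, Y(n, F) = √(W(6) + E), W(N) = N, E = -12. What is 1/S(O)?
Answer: -808991/5890207650633 - 424*I*√6/5890207650633 ≈ -1.3735e-7 - 1.7632e-10*I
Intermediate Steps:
Y(n, F) = I*√6 (Y(n, F) = √(6 - 12) = √(-6) = I*√6)
O = -1908 (O = -1347 - 561 = -1908)
S(u) = 9 - 2*u*(u + I*√6) (S(u) = 9 - (u + I*√6)*(u + u) = 9 - (u + I*√6)*2*u = 9 - 2*u*(u + I*√6))
1/S(O) = 1/(9 - 2*(-1908)² - 2*I*(-1908)*√6) = 1/(9 - 2*3640464 + 3816*I*√6) = 1/(9 - 7280928 + 3816*I*√6) = 1/(-7280919 + 3816*I*√6)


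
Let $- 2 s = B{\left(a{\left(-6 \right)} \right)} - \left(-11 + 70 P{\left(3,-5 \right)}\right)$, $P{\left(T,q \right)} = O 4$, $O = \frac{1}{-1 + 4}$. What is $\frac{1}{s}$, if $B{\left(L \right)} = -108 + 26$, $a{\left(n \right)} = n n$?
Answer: $\frac{6}{493} \approx 0.01217$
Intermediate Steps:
$a{\left(n \right)} = n^{2}$
$O = \frac{1}{3} \approx 0.33333$
$P{\left(T,q \right)} = \frac{4}{3}$ ($P{\left(T,q \right)} = \frac{1}{3} \cdot 4 = \frac{4}{3}$)
$B{\left(L \right)} = -82$
$s = \frac{493}{6}$ ($s = - \frac{-82 + \left(\left(-70\right) \frac{4}{3} + 11\right)}{2} = - \frac{-82 + \left(- \frac{280}{3} + 11\right)}{2} = - \frac{-82 - \frac{247}{3}}{2} = \left(- \frac{1}{2}\right) \left(- \frac{493}{3}\right) = \frac{493}{6} \approx 82.167$)
$\frac{1}{s} = \frac{1}{\frac{493}{6}} = \frac{6}{493}$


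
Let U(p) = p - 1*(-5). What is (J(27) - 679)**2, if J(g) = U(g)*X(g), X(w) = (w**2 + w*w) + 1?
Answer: 2116828081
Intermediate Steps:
U(p) = 5 + p (U(p) = p + 5 = 5 + p)
X(w) = 1 + 2*w**2 (X(w) = (w**2 + w**2) + 1 = 2*w**2 + 1 = 1 + 2*w**2)
J(g) = (1 + 2*g**2)*(5 + g) (J(g) = (5 + g)*(1 + 2*g**2) = (1 + 2*g**2)*(5 + g))
(J(27) - 679)**2 = ((1 + 2*27**2)*(5 + 27) - 679)**2 = ((1 + 2*729)*32 - 679)**2 = ((1 + 1458)*32 - 679)**2 = (1459*32 - 679)**2 = (46688 - 679)**2 = 46009**2 = 2116828081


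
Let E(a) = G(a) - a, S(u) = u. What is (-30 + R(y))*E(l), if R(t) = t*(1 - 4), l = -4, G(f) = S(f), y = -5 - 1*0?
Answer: 0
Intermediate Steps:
y = -5 (y = -5 + 0 = -5)
G(f) = f
R(t) = -3*t (R(t) = t*(-3) = -3*t)
E(a) = 0 (E(a) = a - a = 0)
(-30 + R(y))*E(l) = (-30 - 3*(-5))*0 = (-30 + 15)*0 = -15*0 = 0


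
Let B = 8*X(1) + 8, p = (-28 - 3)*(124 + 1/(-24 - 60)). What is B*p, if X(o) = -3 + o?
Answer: 645730/21 ≈ 30749.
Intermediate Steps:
p = -322865/84 (p = -31*(124 + 1/(-84)) = -31*(124 - 1/84) = -31*10415/84 = -322865/84 ≈ -3843.6)
B = -8 (B = 8*(-3 + 1) + 8 = 8*(-2) + 8 = -16 + 8 = -8)
B*p = -8*(-322865/84) = 645730/21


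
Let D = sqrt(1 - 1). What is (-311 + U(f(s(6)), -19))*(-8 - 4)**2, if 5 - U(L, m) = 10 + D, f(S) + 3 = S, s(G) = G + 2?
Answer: -45504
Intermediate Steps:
s(G) = 2 + G
D = 0 (D = sqrt(0) = 0)
f(S) = -3 + S
U(L, m) = -5 (U(L, m) = 5 - (10 + 0) = 5 - 1*10 = 5 - 10 = -5)
(-311 + U(f(s(6)), -19))*(-8 - 4)**2 = (-311 - 5)*(-8 - 4)**2 = -316*(-12)**2 = -316*144 = -45504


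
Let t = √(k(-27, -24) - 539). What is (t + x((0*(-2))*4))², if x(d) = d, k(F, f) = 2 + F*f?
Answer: 111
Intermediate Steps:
t = √111 (t = √((2 - 27*(-24)) - 539) = √((2 + 648) - 539) = √(650 - 539) = √111 ≈ 10.536)
(t + x((0*(-2))*4))² = (√111 + (0*(-2))*4)² = (√111 + 0*4)² = (√111 + 0)² = (√111)² = 111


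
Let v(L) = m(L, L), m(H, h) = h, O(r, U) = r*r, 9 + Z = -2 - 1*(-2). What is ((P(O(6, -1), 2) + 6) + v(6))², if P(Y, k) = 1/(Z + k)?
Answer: 6889/49 ≈ 140.59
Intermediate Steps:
Z = -9 (Z = -9 + (-2 - 1*(-2)) = -9 + (-2 + 2) = -9 + 0 = -9)
O(r, U) = r²
v(L) = L
P(Y, k) = 1/(-9 + k)
((P(O(6, -1), 2) + 6) + v(6))² = ((1/(-9 + 2) + 6) + 6)² = ((1/(-7) + 6) + 6)² = ((-⅐ + 6) + 6)² = (41/7 + 6)² = (83/7)² = 6889/49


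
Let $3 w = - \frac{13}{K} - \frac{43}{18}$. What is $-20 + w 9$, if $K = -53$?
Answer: $- \frac{8405}{318} \approx -26.431$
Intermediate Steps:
$w = - \frac{2045}{2862}$ ($w = \frac{- \frac{13}{-53} - \frac{43}{18}}{3} = \frac{\left(-13\right) \left(- \frac{1}{53}\right) - \frac{43}{18}}{3} = \frac{\frac{13}{53} - \frac{43}{18}}{3} = \frac{1}{3} \left(- \frac{2045}{954}\right) = - \frac{2045}{2862} \approx -0.71453$)
$-20 + w 9 = -20 - \frac{2045}{318} = - \frac{8405}{318}$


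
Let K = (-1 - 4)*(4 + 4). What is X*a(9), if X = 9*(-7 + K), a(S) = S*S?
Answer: -34263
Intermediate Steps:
a(S) = S²
K = -40 (K = -5*8 = -40)
X = -423 (X = 9*(-7 - 40) = 9*(-47) = -423)
X*a(9) = -423*9² = -423*81 = -34263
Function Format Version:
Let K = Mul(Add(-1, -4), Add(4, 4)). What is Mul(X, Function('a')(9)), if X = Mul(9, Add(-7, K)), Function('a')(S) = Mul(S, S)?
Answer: -34263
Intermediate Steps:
Function('a')(S) = Pow(S, 2)
K = -40 (K = Mul(-5, 8) = -40)
X = -423 (X = Mul(9, Add(-7, -40)) = Mul(9, -47) = -423)
Mul(X, Function('a')(9)) = Mul(-423, Pow(9, 2)) = Mul(-423, 81) = -34263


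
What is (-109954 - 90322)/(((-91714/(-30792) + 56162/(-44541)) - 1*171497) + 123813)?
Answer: 45779971697712/10899426486313 ≈ 4.2002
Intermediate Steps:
(-109954 - 90322)/(((-91714/(-30792) + 56162/(-44541)) - 1*171497) + 123813) = -200276/(((-91714*(-1/30792) + 56162*(-1/44541)) - 171497) + 123813) = -200276/(((45857/15396 - 56162/44541) - 171497) + 123813) = -200276/((392615495/228584412 - 171497) + 123813) = -200276/(-39201148289269/228584412 + 123813) = -200276/(-10899426486313/228584412) = -200276*(-228584412/10899426486313) = 45779971697712/10899426486313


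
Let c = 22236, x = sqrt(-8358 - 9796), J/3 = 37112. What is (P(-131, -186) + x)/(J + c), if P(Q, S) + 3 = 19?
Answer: 4/33393 + I*sqrt(18154)/133572 ≈ 0.00011979 + 0.0010087*I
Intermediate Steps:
J = 111336 (J = 3*37112 = 111336)
P(Q, S) = 16 (P(Q, S) = -3 + 19 = 16)
x = I*sqrt(18154) (x = sqrt(-18154) = I*sqrt(18154) ≈ 134.74*I)
(P(-131, -186) + x)/(J + c) = (16 + I*sqrt(18154))/(111336 + 22236) = (16 + I*sqrt(18154))/133572 = (16 + I*sqrt(18154))*(1/133572) = 4/33393 + I*sqrt(18154)/133572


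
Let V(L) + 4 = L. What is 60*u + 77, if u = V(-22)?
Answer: -1483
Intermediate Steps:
V(L) = -4 + L
u = -26 (u = -4 - 22 = -26)
60*u + 77 = 60*(-26) + 77 = -1560 + 77 = -1483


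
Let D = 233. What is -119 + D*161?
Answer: 37394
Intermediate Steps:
-119 + D*161 = -119 + 233*161 = -119 + 37513 = 37394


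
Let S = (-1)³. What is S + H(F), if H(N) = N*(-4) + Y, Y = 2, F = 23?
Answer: -91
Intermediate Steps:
H(N) = 2 - 4*N (H(N) = N*(-4) + 2 = -4*N + 2 = 2 - 4*N)
S = -1
S + H(F) = -1 + (2 - 4*23) = -1 + (2 - 92) = -1 - 90 = -91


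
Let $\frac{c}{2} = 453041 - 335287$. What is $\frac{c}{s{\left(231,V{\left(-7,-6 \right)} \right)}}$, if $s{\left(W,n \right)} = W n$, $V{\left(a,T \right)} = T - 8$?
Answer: $- \frac{16822}{231} \approx -72.823$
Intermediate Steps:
$V{\left(a,T \right)} = -8 + T$ ($V{\left(a,T \right)} = T - 8 = -8 + T$)
$c = 235508$ ($c = 2 \left(453041 - 335287\right) = 2 \cdot 117754 = 235508$)
$\frac{c}{s{\left(231,V{\left(-7,-6 \right)} \right)}} = \frac{235508}{231 \left(-8 - 6\right)} = \frac{235508}{231 \left(-14\right)} = \frac{235508}{-3234} = 235508 \left(- \frac{1}{3234}\right) = - \frac{16822}{231}$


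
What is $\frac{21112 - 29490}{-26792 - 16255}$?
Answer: $\frac{8378}{43047} \approx 0.19462$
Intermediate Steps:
$\frac{21112 - 29490}{-26792 - 16255} = - \frac{8378}{-43047} = \left(-8378\right) \left(- \frac{1}{43047}\right) = \frac{8378}{43047}$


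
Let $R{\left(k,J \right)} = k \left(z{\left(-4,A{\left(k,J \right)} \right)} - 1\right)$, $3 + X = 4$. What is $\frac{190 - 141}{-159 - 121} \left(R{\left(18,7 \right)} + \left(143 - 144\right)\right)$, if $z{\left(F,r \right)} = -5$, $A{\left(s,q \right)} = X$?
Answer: $\frac{763}{40} \approx 19.075$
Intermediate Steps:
$X = 1$ ($X = -3 + 4 = 1$)
$A{\left(s,q \right)} = 1$
$R{\left(k,J \right)} = - 6 k$ ($R{\left(k,J \right)} = k \left(-5 - 1\right) = k \left(-6\right) = - 6 k$)
$\frac{190 - 141}{-159 - 121} \left(R{\left(18,7 \right)} + \left(143 - 144\right)\right) = \frac{190 - 141}{-159 - 121} \left(\left(-6\right) 18 + \left(143 - 144\right)\right) = \frac{49}{-280} \left(-108 - 1\right) = 49 \left(- \frac{1}{280}\right) \left(-109\right) = \left(- \frac{7}{40}\right) \left(-109\right) = \frac{763}{40}$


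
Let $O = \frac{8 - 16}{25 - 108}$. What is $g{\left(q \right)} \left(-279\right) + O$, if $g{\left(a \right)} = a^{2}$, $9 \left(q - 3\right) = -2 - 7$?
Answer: $- \frac{92620}{83} \approx -1115.9$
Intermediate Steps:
$q = 2$ ($q = 3 + \frac{-2 - 7}{9} = 3 + \frac{1}{9} \left(-9\right) = 3 - 1 = 2$)
$O = \frac{8}{83}$ ($O = - \frac{8}{-83} = \left(-8\right) \left(- \frac{1}{83}\right) = \frac{8}{83} \approx 0.096385$)
$g{\left(q \right)} \left(-279\right) + O = 2^{2} \left(-279\right) + \frac{8}{83} = 4 \left(-279\right) + \frac{8}{83} = -1116 + \frac{8}{83} = - \frac{92620}{83}$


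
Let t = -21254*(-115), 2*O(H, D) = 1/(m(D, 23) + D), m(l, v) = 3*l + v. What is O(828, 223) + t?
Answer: 4472904301/1830 ≈ 2.4442e+6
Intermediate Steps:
m(l, v) = v + 3*l
O(H, D) = 1/(2*(23 + 4*D)) (O(H, D) = 1/(2*((23 + 3*D) + D)) = 1/(2*(23 + 4*D)))
t = 2444210
O(828, 223) + t = 1/(2*(23 + 4*223)) + 2444210 = 1/(2*(23 + 892)) + 2444210 = (½)/915 + 2444210 = (½)*(1/915) + 2444210 = 1/1830 + 2444210 = 4472904301/1830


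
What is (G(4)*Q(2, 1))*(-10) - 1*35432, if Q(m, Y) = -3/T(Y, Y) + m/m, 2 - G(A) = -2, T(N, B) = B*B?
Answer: -35352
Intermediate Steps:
T(N, B) = B²
G(A) = 4 (G(A) = 2 - 1*(-2) = 2 + 2 = 4)
Q(m, Y) = 1 - 3/Y² (Q(m, Y) = -3/Y² + m/m = -3/Y² + 1 = 1 - 3/Y²)
(G(4)*Q(2, 1))*(-10) - 1*35432 = (4*(1 - 3/1²))*(-10) - 1*35432 = (4*(1 - 3*1))*(-10) - 35432 = (4*(1 - 3))*(-10) - 35432 = (4*(-2))*(-10) - 35432 = -8*(-10) - 35432 = 80 - 35432 = -35352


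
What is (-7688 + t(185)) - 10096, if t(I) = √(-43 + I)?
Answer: -17784 + √142 ≈ -17772.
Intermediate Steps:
(-7688 + t(185)) - 10096 = (-7688 + √(-43 + 185)) - 10096 = (-7688 + √142) - 10096 = -17784 + √142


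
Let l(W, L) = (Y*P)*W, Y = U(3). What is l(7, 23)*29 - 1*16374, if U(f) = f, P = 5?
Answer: -13329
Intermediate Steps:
Y = 3
l(W, L) = 15*W (l(W, L) = (3*5)*W = 15*W)
l(7, 23)*29 - 1*16374 = (15*7)*29 - 1*16374 = 105*29 - 16374 = 3045 - 16374 = -13329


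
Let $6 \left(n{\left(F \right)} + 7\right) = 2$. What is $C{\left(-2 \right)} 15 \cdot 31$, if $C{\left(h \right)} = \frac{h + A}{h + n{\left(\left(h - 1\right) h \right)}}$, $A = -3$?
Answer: $\frac{6975}{26} \approx 268.27$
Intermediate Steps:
$n{\left(F \right)} = - \frac{20}{3}$ ($n{\left(F \right)} = -7 + \frac{1}{6} \cdot 2 = -7 + \frac{1}{3} = - \frac{20}{3}$)
$C{\left(h \right)} = \frac{-3 + h}{- \frac{20}{3} + h}$ ($C{\left(h \right)} = \frac{h - 3}{h - \frac{20}{3}} = \frac{-3 + h}{- \frac{20}{3} + h}$)
$C{\left(-2 \right)} 15 \cdot 31 = \frac{3 \left(-3 - 2\right)}{-20 + 3 \left(-2\right)} 15 \cdot 31 = 3 \frac{1}{-20 - 6} \left(-5\right) 15 \cdot 31 = 3 \frac{1}{-26} \left(-5\right) 15 \cdot 31 = 3 \left(- \frac{1}{26}\right) \left(-5\right) 15 \cdot 31 = \frac{15}{26} \cdot 15 \cdot 31 = \frac{225}{26} \cdot 31 = \frac{6975}{26}$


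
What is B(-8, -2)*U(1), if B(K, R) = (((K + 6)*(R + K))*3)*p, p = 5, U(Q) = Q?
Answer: 300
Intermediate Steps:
B(K, R) = 15*(6 + K)*(K + R) (B(K, R) = (((K + 6)*(R + K))*3)*5 = (((6 + K)*(K + R))*3)*5 = (3*(6 + K)*(K + R))*5 = 15*(6 + K)*(K + R))
B(-8, -2)*U(1) = (15*(-8)**2 + 90*(-8) + 90*(-2) + 15*(-8)*(-2))*1 = (15*64 - 720 - 180 + 240)*1 = (960 - 720 - 180 + 240)*1 = 300*1 = 300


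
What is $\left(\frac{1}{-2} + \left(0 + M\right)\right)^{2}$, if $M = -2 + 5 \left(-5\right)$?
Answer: $\frac{3025}{4} \approx 756.25$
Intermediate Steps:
$M = -27$ ($M = -2 - 25 = -27$)
$\left(\frac{1}{-2} + \left(0 + M\right)\right)^{2} = \left(\frac{1}{-2} + \left(0 - 27\right)\right)^{2} = \left(- \frac{1}{2} - 27\right)^{2} = \left(- \frac{55}{2}\right)^{2} = \frac{3025}{4}$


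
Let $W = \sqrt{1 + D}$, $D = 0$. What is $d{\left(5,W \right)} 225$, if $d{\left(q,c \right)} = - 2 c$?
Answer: $-450$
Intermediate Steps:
$W = 1$ ($W = \sqrt{1 + 0} = \sqrt{1} = 1$)
$d{\left(5,W \right)} 225 = \left(-2\right) 1 \cdot 225 = \left(-2\right) 225 = -450$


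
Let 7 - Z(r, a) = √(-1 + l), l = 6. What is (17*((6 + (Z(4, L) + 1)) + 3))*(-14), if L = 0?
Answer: -4046 + 238*√5 ≈ -3513.8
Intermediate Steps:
Z(r, a) = 7 - √5 (Z(r, a) = 7 - √(-1 + 6) = 7 - √5)
(17*((6 + (Z(4, L) + 1)) + 3))*(-14) = (17*((6 + ((7 - √5) + 1)) + 3))*(-14) = (17*((6 + (8 - √5)) + 3))*(-14) = (17*((14 - √5) + 3))*(-14) = (17*(17 - √5))*(-14) = (289 - 17*√5)*(-14) = -4046 + 238*√5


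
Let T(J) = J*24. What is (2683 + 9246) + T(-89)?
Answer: 9793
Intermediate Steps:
T(J) = 24*J
(2683 + 9246) + T(-89) = (2683 + 9246) + 24*(-89) = 11929 - 2136 = 9793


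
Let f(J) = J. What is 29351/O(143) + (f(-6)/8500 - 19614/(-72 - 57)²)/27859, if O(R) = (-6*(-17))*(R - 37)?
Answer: 188985540634679/69617509786500 ≈ 2.7146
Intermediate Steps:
O(R) = -3774 + 102*R (O(R) = 102*(-37 + R) = -3774 + 102*R)
29351/O(143) + (f(-6)/8500 - 19614/(-72 - 57)²)/27859 = 29351/(-3774 + 102*143) + (-6/8500 - 19614/(-72 - 57)²)/27859 = 29351/(-3774 + 14586) + (-6*1/8500 - 19614/((-129)²))*(1/27859) = 29351/10812 + (-3/4250 - 19614/16641)*(1/27859) = 29351*(1/10812) + (-3/4250 - 19614*1/16641)*(1/27859) = 29351/10812 + (-3/4250 - 6538/5547)*(1/27859) = 29351/10812 - 27803141/23574750*1/27859 = 29351/10812 - 27803141/656768960250 = 188985540634679/69617509786500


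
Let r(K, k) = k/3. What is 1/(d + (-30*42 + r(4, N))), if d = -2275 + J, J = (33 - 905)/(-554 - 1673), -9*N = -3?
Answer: -20043/70841930 ≈ -0.00028293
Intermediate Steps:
N = 1/3 (N = -1/9*(-3) = 1/3 ≈ 0.33333)
J = 872/2227 (J = -872/(-2227) = -872*(-1/2227) = 872/2227 ≈ 0.39156)
r(K, k) = k/3 (r(K, k) = k*(1/3) = k/3)
d = -5065553/2227 (d = -2275 + 872/2227 = -5065553/2227 ≈ -2274.6)
1/(d + (-30*42 + r(4, N))) = 1/(-5065553/2227 + (-30*42 + (1/3)*(1/3))) = 1/(-5065553/2227 + (-1260 + 1/9)) = 1/(-5065553/2227 - 11339/9) = 1/(-70841930/20043) = -20043/70841930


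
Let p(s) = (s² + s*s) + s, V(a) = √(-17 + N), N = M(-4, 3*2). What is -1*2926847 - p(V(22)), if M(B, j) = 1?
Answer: -2926815 - 4*I ≈ -2.9268e+6 - 4.0*I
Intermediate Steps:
N = 1
V(a) = 4*I (V(a) = √(-17 + 1) = √(-16) = 4*I)
p(s) = s + 2*s² (p(s) = (s² + s²) + s = 2*s² + s = s + 2*s²)
-1*2926847 - p(V(22)) = -1*2926847 - 4*I*(1 + 2*(4*I)) = -2926847 - 4*I*(1 + 8*I)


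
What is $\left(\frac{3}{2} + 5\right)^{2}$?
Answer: $\frac{169}{4} \approx 42.25$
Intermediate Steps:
$\left(\frac{3}{2} + 5\right)^{2} = \left(\frac{13}{2}\right)^{2} = \frac{169}{4}$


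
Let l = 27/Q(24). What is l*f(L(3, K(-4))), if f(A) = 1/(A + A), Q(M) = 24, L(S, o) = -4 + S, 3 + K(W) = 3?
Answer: -9/16 ≈ -0.56250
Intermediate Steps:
K(W) = 0 (K(W) = -3 + 3 = 0)
f(A) = 1/(2*A)
l = 9/8 (l = 27/24 = 27*(1/24) = 9/8 ≈ 1.1250)
l*f(L(3, K(-4))) = 9*(1/(2*(-4 + 3)))/8 = 9*((1/2)/(-1))/8 = 9*((1/2)*(-1))/8 = (9/8)*(-1/2) = -9/16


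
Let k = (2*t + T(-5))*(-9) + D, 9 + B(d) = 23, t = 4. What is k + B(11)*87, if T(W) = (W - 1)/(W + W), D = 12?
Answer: 5763/5 ≈ 1152.6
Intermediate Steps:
T(W) = (-1 + W)/(2*W) (T(W) = (-1 + W)/((2*W)) = (-1 + W)*(1/(2*W)) = (-1 + W)/(2*W))
B(d) = 14 (B(d) = -9 + 23 = 14)
k = -327/5 (k = (2*4 + (½)*(-1 - 5)/(-5))*(-9) + 12 = (8 + (½)*(-⅕)*(-6))*(-9) + 12 = (8 + ⅗)*(-9) + 12 = (43/5)*(-9) + 12 = -387/5 + 12 = -327/5 ≈ -65.400)
k + B(11)*87 = -327/5 + 14*87 = -327/5 + 1218 = 5763/5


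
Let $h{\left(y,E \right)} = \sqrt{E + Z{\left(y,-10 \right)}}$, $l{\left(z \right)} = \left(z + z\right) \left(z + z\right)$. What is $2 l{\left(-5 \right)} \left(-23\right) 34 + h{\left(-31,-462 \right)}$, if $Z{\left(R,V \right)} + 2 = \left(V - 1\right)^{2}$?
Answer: $-156400 + 7 i \sqrt{7} \approx -1.564 \cdot 10^{5} + 18.52 i$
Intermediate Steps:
$l{\left(z \right)} = 4 z^{2}$ ($l{\left(z \right)} = 2 z 2 z = 4 z^{2}$)
$Z{\left(R,V \right)} = -2 + \left(-1 + V\right)^{2}$ ($Z{\left(R,V \right)} = -2 + \left(V - 1\right)^{2} = -2 + \left(-1 + V\right)^{2}$)
$h{\left(y,E \right)} = \sqrt{119 + E}$ ($h{\left(y,E \right)} = \sqrt{E - \left(2 - \left(-1 - 10\right)^{2}\right)} = \sqrt{E - \left(2 - \left(-11\right)^{2}\right)} = \sqrt{E + \left(-2 + 121\right)} = \sqrt{E + 119} = \sqrt{119 + E}$)
$2 l{\left(-5 \right)} \left(-23\right) 34 + h{\left(-31,-462 \right)} = 2 \cdot 4 \left(-5\right)^{2} \left(-23\right) 34 + \sqrt{119 - 462} = 2 \cdot 4 \cdot 25 \left(-23\right) 34 + \sqrt{-343} = 2 \cdot 100 \left(-23\right) 34 + 7 i \sqrt{7} = 200 \left(-23\right) 34 + 7 i \sqrt{7} = \left(-4600\right) 34 + 7 i \sqrt{7} = -156400 + 7 i \sqrt{7}$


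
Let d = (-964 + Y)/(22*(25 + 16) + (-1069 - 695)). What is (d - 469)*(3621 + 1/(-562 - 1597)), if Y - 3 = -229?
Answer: -1575618187472/930529 ≈ -1.6933e+6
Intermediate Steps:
Y = -226 (Y = 3 - 229 = -226)
d = 595/431 (d = (-964 - 226)/(22*(25 + 16) + (-1069 - 695)) = -1190/(22*41 - 1764) = -1190/(902 - 1764) = -1190/(-862) = -1190*(-1/862) = 595/431 ≈ 1.3805)
(d - 469)*(3621 + 1/(-562 - 1597)) = (595/431 - 469)*(3621 + 1/(-562 - 1597)) = -201544*(3621 + 1/(-2159))/431 = -201544*(3621 - 1/2159)/431 = -201544/431*7817738/2159 = -1575618187472/930529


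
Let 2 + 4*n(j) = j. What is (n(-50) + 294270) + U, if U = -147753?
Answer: 146504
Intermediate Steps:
n(j) = -½ + j/4
(n(-50) + 294270) + U = ((-½ + (¼)*(-50)) + 294270) - 147753 = ((-½ - 25/2) + 294270) - 147753 = (-13 + 294270) - 147753 = 294257 - 147753 = 146504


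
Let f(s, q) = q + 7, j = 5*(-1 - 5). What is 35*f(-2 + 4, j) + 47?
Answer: -758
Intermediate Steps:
j = -30 (j = 5*(-6) = -30)
f(s, q) = 7 + q
35*f(-2 + 4, j) + 47 = 35*(7 - 30) + 47 = 35*(-23) + 47 = -805 + 47 = -758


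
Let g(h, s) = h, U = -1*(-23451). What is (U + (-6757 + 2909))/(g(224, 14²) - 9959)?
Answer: -19603/9735 ≈ -2.0137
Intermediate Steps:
U = 23451
(U + (-6757 + 2909))/(g(224, 14²) - 9959) = (23451 + (-6757 + 2909))/(224 - 9959) = (23451 - 3848)/(-9735) = 19603*(-1/9735) = -19603/9735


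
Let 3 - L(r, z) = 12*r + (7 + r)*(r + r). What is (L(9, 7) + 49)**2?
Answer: 118336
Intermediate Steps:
L(r, z) = 3 - 12*r - 2*r*(7 + r) (L(r, z) = 3 - (12*r + (7 + r)*(r + r)) = 3 - (12*r + (7 + r)*(2*r)) = 3 - (12*r + 2*r*(7 + r)) = 3 + (-12*r - 2*r*(7 + r)) = 3 - 12*r - 2*r*(7 + r))
(L(9, 7) + 49)**2 = ((3 - 26*9 - 2*9**2) + 49)**2 = ((3 - 234 - 2*81) + 49)**2 = ((3 - 234 - 162) + 49)**2 = (-393 + 49)**2 = (-344)**2 = 118336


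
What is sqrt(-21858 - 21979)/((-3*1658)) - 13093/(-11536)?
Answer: 13093/11536 - I*sqrt(43837)/4974 ≈ 1.135 - 0.042093*I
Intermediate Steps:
sqrt(-21858 - 21979)/((-3*1658)) - 13093/(-11536) = sqrt(-43837)/(-4974) - 13093*(-1/11536) = (I*sqrt(43837))*(-1/4974) + 13093/11536 = -I*sqrt(43837)/4974 + 13093/11536 = 13093/11536 - I*sqrt(43837)/4974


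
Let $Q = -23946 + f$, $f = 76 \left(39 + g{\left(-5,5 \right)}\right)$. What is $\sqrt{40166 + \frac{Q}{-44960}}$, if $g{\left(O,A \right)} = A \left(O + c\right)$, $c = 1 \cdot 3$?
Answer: $\frac{7 \sqrt{25890495595}}{5620} \approx 200.42$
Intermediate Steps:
$c = 3$
$g{\left(O,A \right)} = A \left(3 + O\right)$ ($g{\left(O,A \right)} = A \left(O + 3\right) = A \left(3 + O\right)$)
$f = 2204$ ($f = 76 \left(39 + 5 \left(3 - 5\right)\right) = 76 \left(39 + 5 \left(-2\right)\right) = 76 \left(39 - 10\right) = 76 \cdot 29 = 2204$)
$Q = -21742$ ($Q = -23946 + 2204 = -21742$)
$\sqrt{40166 + \frac{Q}{-44960}} = \sqrt{40166 - \frac{21742}{-44960}} = \sqrt{40166 - - \frac{10871}{22480}} = \sqrt{40166 + \frac{10871}{22480}} = \sqrt{\frac{902942551}{22480}} = \frac{7 \sqrt{25890495595}}{5620}$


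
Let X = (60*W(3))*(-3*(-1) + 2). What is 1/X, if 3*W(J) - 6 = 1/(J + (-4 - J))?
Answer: 1/575 ≈ 0.0017391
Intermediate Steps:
W(J) = 23/12 (W(J) = 2 + 1/(3*(J + (-4 - J))) = 2 + (⅓)/(-4) = 2 + (⅓)*(-¼) = 2 - 1/12 = 23/12)
X = 575 (X = (60*(23/12))*(-3*(-1) + 2) = 115*(3 + 2) = 115*5 = 575)
1/X = 1/575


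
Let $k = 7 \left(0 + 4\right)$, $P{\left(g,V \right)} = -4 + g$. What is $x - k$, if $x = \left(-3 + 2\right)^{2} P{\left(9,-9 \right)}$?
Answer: $-23$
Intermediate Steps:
$x = 5$ ($x = \left(-3 + 2\right)^{2} \left(-4 + 9\right) = \left(-1\right)^{2} \cdot 5 = 1 \cdot 5 = 5$)
$k = 28$ ($k = 7 \cdot 4 = 28$)
$x - k = 5 - 28 = -23$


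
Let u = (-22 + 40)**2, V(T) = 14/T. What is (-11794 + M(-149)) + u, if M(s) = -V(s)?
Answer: -1709016/149 ≈ -11470.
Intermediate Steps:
M(s) = -14/s
u = 324 (u = 18**2 = 324)
(-11794 + M(-149)) + u = (-11794 - 14/(-149)) + 324 = (-11794 - 14*(-1/149)) + 324 = (-11794 + 14/149) + 324 = -1757292/149 + 324 = -1709016/149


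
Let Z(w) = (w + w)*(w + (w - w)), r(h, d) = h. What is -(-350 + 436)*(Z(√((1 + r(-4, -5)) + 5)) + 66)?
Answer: -6020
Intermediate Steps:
Z(w) = 2*w² (Z(w) = (2*w)*(w + 0) = (2*w)*w = 2*w²)
-(-350 + 436)*(Z(√((1 + r(-4, -5)) + 5)) + 66) = -(-350 + 436)*(2*(√((1 - 4) + 5))² + 66) = -86*(2*(√(-3 + 5))² + 66) = -86*(2*(√2)² + 66) = -86*(2*2 + 66) = -86*(4 + 66) = -86*70 = -1*6020 = -6020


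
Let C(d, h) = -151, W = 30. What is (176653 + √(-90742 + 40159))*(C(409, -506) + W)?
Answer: -21375013 - 121*I*√50583 ≈ -2.1375e+7 - 27214.0*I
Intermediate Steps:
(176653 + √(-90742 + 40159))*(C(409, -506) + W) = (176653 + √(-90742 + 40159))*(-151 + 30) = (176653 + √(-50583))*(-121) = (176653 + I*√50583)*(-121) = -21375013 - 121*I*√50583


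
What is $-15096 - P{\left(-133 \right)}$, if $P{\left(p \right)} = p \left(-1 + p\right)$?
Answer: $-32918$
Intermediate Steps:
$-15096 - P{\left(-133 \right)} = -15096 - - 133 \left(-1 - 133\right) = -15096 - \left(-133\right) \left(-134\right) = -15096 - 17822 = -32918$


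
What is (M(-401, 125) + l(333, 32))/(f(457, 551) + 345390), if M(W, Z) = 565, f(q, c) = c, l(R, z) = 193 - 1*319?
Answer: 439/345941 ≈ 0.0012690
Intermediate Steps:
l(R, z) = -126 (l(R, z) = 193 - 319 = -126)
(M(-401, 125) + l(333, 32))/(f(457, 551) + 345390) = (565 - 126)/(551 + 345390) = 439/345941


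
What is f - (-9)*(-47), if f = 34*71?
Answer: 1991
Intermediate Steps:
f = 2414
f - (-9)*(-47) = 2414 - (-9)*(-47) = 2414 - 1*423 = 2414 - 423 = 1991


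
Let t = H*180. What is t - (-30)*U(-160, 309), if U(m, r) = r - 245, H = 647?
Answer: 118380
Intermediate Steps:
U(m, r) = -245 + r
t = 116460 (t = 647*180 = 116460)
t - (-30)*U(-160, 309) = 116460 - (-30)*(-245 + 309) = 116460 - (-30)*64 = 116460 - 1*(-1920) = 116460 + 1920 = 118380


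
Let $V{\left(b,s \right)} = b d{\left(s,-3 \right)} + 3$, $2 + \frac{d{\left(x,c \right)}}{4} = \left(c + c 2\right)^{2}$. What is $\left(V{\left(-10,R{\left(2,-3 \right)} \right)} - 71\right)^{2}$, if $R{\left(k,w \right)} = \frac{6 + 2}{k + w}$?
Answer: $10419984$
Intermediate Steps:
$d{\left(x,c \right)} = -8 + 36 c^{2}$ ($d{\left(x,c \right)} = -8 + 4 \left(c + c 2\right)^{2} = -8 + 4 \left(c + 2 c\right)^{2} = -8 + 4 \left(3 c\right)^{2} = -8 + 4 \cdot 9 c^{2} = -8 + 36 c^{2}$)
$R{\left(k,w \right)} = \frac{8}{k + w}$
$V{\left(b,s \right)} = 3 + 316 b$ ($V{\left(b,s \right)} = b \left(-8 + 36 \left(-3\right)^{2}\right) + 3 = b \left(-8 + 36 \cdot 9\right) + 3 = b \left(-8 + 324\right) + 3 = b 316 + 3 = 316 b + 3 = 3 + 316 b$)
$\left(V{\left(-10,R{\left(2,-3 \right)} \right)} - 71\right)^{2} = \left(\left(3 + 316 \left(-10\right)\right) - 71\right)^{2} = \left(\left(3 - 3160\right) - 71\right)^{2} = \left(-3157 - 71\right)^{2} = \left(-3228\right)^{2} = 10419984$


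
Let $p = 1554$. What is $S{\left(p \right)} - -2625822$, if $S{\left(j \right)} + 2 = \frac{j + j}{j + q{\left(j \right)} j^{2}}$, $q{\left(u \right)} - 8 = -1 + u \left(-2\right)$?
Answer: $\frac{12653703166458}{4818953} \approx 2.6258 \cdot 10^{6}$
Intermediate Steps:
$q{\left(u \right)} = 7 - 2 u$ ($q{\left(u \right)} = 8 + \left(-1 + u \left(-2\right)\right) = 8 - \left(1 + 2 u\right) = 7 - 2 u$)
$S{\left(j \right)} = -2 + \frac{2 j}{j + j^{2} \left(7 - 2 j\right)}$ ($S{\left(j \right)} = -2 + \frac{j + j}{j + \left(7 - 2 j\right) j^{2}} = -2 + \frac{2 j}{j + j^{2} \left(7 - 2 j\right)}$)
$S{\left(p \right)} - -2625822 = \left(-2\right) 1554 \frac{1}{-1 + 1554 \left(-7 + 2 \cdot 1554\right)} \left(-7 + 2 \cdot 1554\right) - -2625822 = \left(-2\right) 1554 \frac{1}{-1 + 1554 \left(-7 + 3108\right)} \left(-7 + 3108\right) + 2625822 = \left(-2\right) 1554 \frac{1}{-1 + 1554 \cdot 3101} \cdot 3101 + 2625822 = \left(-2\right) 1554 \frac{1}{-1 + 4818954} \cdot 3101 + 2625822 = \left(-2\right) 1554 \cdot \frac{1}{4818953} \cdot 3101 + 2625822 = - \frac{9637908}{4818953} + 2625822 = \frac{12653703166458}{4818953}$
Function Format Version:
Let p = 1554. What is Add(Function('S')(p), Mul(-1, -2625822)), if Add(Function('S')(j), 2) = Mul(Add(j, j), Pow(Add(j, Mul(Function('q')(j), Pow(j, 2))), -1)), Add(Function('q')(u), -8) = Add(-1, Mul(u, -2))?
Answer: Rational(12653703166458, 4818953) ≈ 2.6258e+6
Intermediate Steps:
Function('q')(u) = Add(7, Mul(-2, u)) (Function('q')(u) = Add(8, Add(-1, Mul(u, -2))) = Add(8, Add(-1, Mul(-2, u))) = Add(7, Mul(-2, u)))
Function('S')(j) = Add(-2, Mul(2, j, Pow(Add(j, Mul(Pow(j, 2), Add(7, Mul(-2, j)))), -1))) (Function('S')(j) = Add(-2, Mul(Add(j, j), Pow(Add(j, Mul(Add(7, Mul(-2, j)), Pow(j, 2))), -1))) = Add(-2, Mul(Mul(2, j), Pow(Add(j, Mul(Pow(j, 2), Add(7, Mul(-2, j)))), -1))) = Add(-2, Mul(2, j, Pow(Add(j, Mul(Pow(j, 2), Add(7, Mul(-2, j)))), -1))))
Add(Function('S')(p), Mul(-1, -2625822)) = Add(Mul(-2, 1554, Pow(Add(-1, Mul(1554, Add(-7, Mul(2, 1554)))), -1), Add(-7, Mul(2, 1554))), Mul(-1, -2625822)) = Add(Mul(-2, 1554, Pow(Add(-1, Mul(1554, Add(-7, 3108))), -1), Add(-7, 3108)), 2625822) = Add(Mul(-2, 1554, Pow(Add(-1, Mul(1554, 3101)), -1), 3101), 2625822) = Add(Mul(-2, 1554, Pow(Add(-1, 4818954), -1), 3101), 2625822) = Add(Mul(-2, 1554, Pow(4818953, -1), 3101), 2625822) = Add(Mul(-2, 1554, Rational(1, 4818953), 3101), 2625822) = Add(Rational(-9637908, 4818953), 2625822) = Rational(12653703166458, 4818953)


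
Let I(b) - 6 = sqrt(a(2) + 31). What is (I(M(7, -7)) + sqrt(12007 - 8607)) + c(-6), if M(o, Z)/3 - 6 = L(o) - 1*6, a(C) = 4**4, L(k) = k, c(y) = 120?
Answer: 126 + sqrt(287) + 10*sqrt(34) ≈ 201.25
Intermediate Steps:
a(C) = 256
M(o, Z) = 3*o (M(o, Z) = 18 + 3*(o - 1*6) = 18 + 3*(o - 6) = 18 + 3*(-6 + o) = 18 + (-18 + 3*o) = 3*o)
I(b) = 6 + sqrt(287) (I(b) = 6 + sqrt(256 + 31) = 6 + sqrt(287))
(I(M(7, -7)) + sqrt(12007 - 8607)) + c(-6) = ((6 + sqrt(287)) + sqrt(12007 - 8607)) + 120 = ((6 + sqrt(287)) + sqrt(3400)) + 120 = ((6 + sqrt(287)) + 10*sqrt(34)) + 120 = (6 + sqrt(287) + 10*sqrt(34)) + 120 = 126 + sqrt(287) + 10*sqrt(34)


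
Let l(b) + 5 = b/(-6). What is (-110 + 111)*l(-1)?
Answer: -29/6 ≈ -4.8333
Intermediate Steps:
l(b) = -5 - b/6 (l(b) = -5 + b/(-6) = -5 + b*(-⅙) = -5 - b/6)
(-110 + 111)*l(-1) = (-110 + 111)*(-5 - ⅙*(-1)) = 1*(-5 + ⅙) = 1*(-29/6) = -29/6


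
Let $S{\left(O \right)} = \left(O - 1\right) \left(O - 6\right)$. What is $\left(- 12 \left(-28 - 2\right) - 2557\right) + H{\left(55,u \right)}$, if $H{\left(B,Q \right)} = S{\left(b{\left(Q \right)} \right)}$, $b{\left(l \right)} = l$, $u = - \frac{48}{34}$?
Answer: $- \frac{629767}{289} \approx -2179.1$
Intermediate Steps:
$u = - \frac{24}{17}$ ($u = \left(-48\right) \frac{1}{34} = - \frac{24}{17} \approx -1.4118$)
$S{\left(O \right)} = \left(-1 + O\right) \left(-6 + O\right)$
$H{\left(B,Q \right)} = 6 + Q^{2} - 7 Q$
$\left(- 12 \left(-28 - 2\right) - 2557\right) + H{\left(55,u \right)} = \left(- 12 \left(-28 - 2\right) - 2557\right) + \left(6 + \left(- \frac{24}{17}\right)^{2} - - \frac{168}{17}\right) = \left(\left(-12\right) \left(-30\right) - 2557\right) + \left(6 + \frac{576}{289} + \frac{168}{17}\right) = \left(360 - 2557\right) + \frac{5166}{289} = -2197 + \frac{5166}{289} = - \frac{629767}{289}$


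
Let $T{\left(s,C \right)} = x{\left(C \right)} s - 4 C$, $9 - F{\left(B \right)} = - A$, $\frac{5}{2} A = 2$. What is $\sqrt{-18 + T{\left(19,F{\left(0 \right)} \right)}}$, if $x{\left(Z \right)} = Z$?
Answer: $\sqrt{129} \approx 11.358$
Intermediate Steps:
$A = \frac{4}{5}$ ($A = \frac{2}{5} \cdot 2 = \frac{4}{5} \approx 0.8$)
$F{\left(B \right)} = \frac{49}{5}$ ($F{\left(B \right)} = 9 - \left(-1\right) \frac{4}{5} = 9 - - \frac{4}{5} = 9 + \frac{4}{5} = \frac{49}{5}$)
$T{\left(s,C \right)} = - 4 C + C s$ ($T{\left(s,C \right)} = C s - 4 C = - 4 C + C s$)
$\sqrt{-18 + T{\left(19,F{\left(0 \right)} \right)}} = \sqrt{-18 + \frac{49 \left(-4 + 19\right)}{5}} = \sqrt{-18 + \frac{49}{5} \cdot 15} = \sqrt{-18 + 147} = \sqrt{129}$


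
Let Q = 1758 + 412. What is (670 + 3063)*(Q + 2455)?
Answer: 17265125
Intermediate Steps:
Q = 2170
(670 + 3063)*(Q + 2455) = (670 + 3063)*(2170 + 2455) = 3733*4625 = 17265125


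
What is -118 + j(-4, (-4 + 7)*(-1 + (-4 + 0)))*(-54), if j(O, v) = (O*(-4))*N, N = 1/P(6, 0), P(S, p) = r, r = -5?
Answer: 274/5 ≈ 54.800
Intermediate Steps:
P(S, p) = -5
N = -⅕ (N = 1/(-5) = -⅕ ≈ -0.20000)
j(O, v) = 4*O/5 (j(O, v) = (O*(-4))*(-⅕) = -4*O*(-⅕) = 4*O/5)
-118 + j(-4, (-4 + 7)*(-1 + (-4 + 0)))*(-54) = -118 + ((⅘)*(-4))*(-54) = -118 - 16/5*(-54) = -118 + 864/5 = 274/5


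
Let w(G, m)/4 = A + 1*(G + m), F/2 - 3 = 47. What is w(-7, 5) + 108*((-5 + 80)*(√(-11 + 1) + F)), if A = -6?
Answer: 809968 + 8100*I*√10 ≈ 8.0997e+5 + 25614.0*I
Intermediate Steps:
F = 100 (F = 6 + 2*47 = 6 + 94 = 100)
w(G, m) = -24 + 4*G + 4*m (w(G, m) = 4*(-6 + 1*(G + m)) = 4*(-6 + (G + m)) = 4*(-6 + G + m) = -24 + 4*G + 4*m)
w(-7, 5) + 108*((-5 + 80)*(√(-11 + 1) + F)) = (-24 + 4*(-7) + 4*5) + 108*((-5 + 80)*(√(-11 + 1) + 100)) = (-24 - 28 + 20) + 108*(75*(√(-10) + 100)) = -32 + 108*(75*(I*√10 + 100)) = -32 + 108*(75*(100 + I*√10)) = -32 + 108*(7500 + 75*I*√10) = -32 + (810000 + 8100*I*√10) = 809968 + 8100*I*√10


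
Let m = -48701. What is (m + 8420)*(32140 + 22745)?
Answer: -2210822685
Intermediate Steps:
(m + 8420)*(32140 + 22745) = (-48701 + 8420)*(32140 + 22745) = -40281*54885 = -2210822685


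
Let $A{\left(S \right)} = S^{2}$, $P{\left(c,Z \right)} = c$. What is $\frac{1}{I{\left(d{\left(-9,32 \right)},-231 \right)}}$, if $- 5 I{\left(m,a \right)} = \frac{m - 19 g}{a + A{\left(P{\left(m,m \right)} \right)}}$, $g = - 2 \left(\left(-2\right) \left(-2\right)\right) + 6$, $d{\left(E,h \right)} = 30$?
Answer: $- \frac{3345}{68} \approx -49.191$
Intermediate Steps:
$g = -2$ ($g = \left(-2\right) 4 + 6 = -8 + 6 = -2$)
$I{\left(m,a \right)} = - \frac{38 + m}{5 \left(a + m^{2}\right)}$ ($I{\left(m,a \right)} = - \frac{\left(m - -38\right) \frac{1}{a + m^{2}}}{5} = - \frac{\left(m + 38\right) \frac{1}{a + m^{2}}}{5} = - \frac{\left(38 + m\right) \frac{1}{a + m^{2}}}{5} = - \frac{\frac{1}{a + m^{2}} \left(38 + m\right)}{5} = - \frac{38 + m}{5 \left(a + m^{2}\right)}$)
$\frac{1}{I{\left(d{\left(-9,32 \right)},-231 \right)}} = \frac{1}{\frac{1}{5} \frac{1}{-231 + 30^{2}} \left(-38 - 30\right)} = \frac{1}{\frac{1}{5} \frac{1}{-231 + 900} \left(-38 - 30\right)} = \frac{1}{\frac{1}{5} \cdot \frac{1}{669} \left(-68\right)} = \frac{1}{- \frac{68}{3345}} = - \frac{3345}{68}$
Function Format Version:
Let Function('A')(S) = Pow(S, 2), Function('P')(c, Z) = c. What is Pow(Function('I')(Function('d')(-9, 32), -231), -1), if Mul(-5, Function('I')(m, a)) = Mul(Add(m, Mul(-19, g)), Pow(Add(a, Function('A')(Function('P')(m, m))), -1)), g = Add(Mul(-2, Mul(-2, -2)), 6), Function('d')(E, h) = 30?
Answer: Rational(-3345, 68) ≈ -49.191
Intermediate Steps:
g = -2 (g = Add(Mul(-2, 4), 6) = Add(-8, 6) = -2)
Function('I')(m, a) = Mul(Rational(-1, 5), Pow(Add(a, Pow(m, 2)), -1), Add(38, m)) (Function('I')(m, a) = Mul(Rational(-1, 5), Mul(Add(m, Mul(-19, -2)), Pow(Add(a, Pow(m, 2)), -1))) = Mul(Rational(-1, 5), Mul(Add(m, 38), Pow(Add(a, Pow(m, 2)), -1))) = Mul(Rational(-1, 5), Mul(Add(38, m), Pow(Add(a, Pow(m, 2)), -1))) = Mul(Rational(-1, 5), Mul(Pow(Add(a, Pow(m, 2)), -1), Add(38, m))) = Mul(Rational(-1, 5), Pow(Add(a, Pow(m, 2)), -1), Add(38, m)))
Pow(Function('I')(Function('d')(-9, 32), -231), -1) = Pow(Mul(Rational(1, 5), Pow(Add(-231, Pow(30, 2)), -1), Add(-38, Mul(-1, 30))), -1) = Pow(Mul(Rational(1, 5), Pow(Add(-231, 900), -1), Add(-38, -30)), -1) = Pow(Mul(Rational(1, 5), Pow(669, -1), -68), -1) = Pow(Mul(Rational(1, 5), Rational(1, 669), -68), -1) = Pow(Rational(-68, 3345), -1) = Rational(-3345, 68)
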